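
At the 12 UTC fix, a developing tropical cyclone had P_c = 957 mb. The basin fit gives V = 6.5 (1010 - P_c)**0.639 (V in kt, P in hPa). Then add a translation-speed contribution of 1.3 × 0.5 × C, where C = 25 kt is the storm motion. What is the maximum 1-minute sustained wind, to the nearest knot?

ΔP = 1010 − 957 = 53 mb.
53^0.639 ≈ 12.642.
V ≈ 6.5 × 12.642 ≈ 82.2 kt.
Translation term: 1.3 × 0.5 × 25 = 16.25 kt.
Corrected V ≈ 98.45 kt → 98 kt.

98 kt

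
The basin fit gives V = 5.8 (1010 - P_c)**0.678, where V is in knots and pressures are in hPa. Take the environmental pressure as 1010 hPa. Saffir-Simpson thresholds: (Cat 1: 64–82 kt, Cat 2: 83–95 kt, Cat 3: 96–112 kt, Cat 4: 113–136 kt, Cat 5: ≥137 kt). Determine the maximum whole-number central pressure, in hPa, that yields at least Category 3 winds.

Category 3 begins at V = 96 kt.
Required ΔP = (96/5.8)^(1/0.678) = 16.552^1.475 ≈ 62.76 hPa.
P_c ≤ 1010 − 62.76 = 947.24, so the highest integer P_c is 947 hPa.

947 hPa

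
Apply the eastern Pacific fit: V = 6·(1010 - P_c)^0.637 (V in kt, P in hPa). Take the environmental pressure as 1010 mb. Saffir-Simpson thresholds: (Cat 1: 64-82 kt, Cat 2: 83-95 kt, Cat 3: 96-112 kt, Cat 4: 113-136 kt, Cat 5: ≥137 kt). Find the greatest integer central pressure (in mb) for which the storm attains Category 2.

Category 2 begins at V = 83 kt.
Required ΔP = (83/6)^(1/0.637) = 13.833^1.570 ≈ 61.82 mb.
P_c ≤ 1010 − 61.82 = 948.18, so the highest integer P_c is 948 mb.

948 mb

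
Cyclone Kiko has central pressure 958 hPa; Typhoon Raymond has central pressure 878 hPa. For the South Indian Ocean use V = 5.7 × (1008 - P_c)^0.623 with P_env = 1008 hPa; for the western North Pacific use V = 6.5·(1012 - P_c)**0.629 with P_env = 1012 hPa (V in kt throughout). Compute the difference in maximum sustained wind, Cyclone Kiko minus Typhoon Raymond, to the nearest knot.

-76 kt

Cyclone Kiko: ΔP = 50; V ≈ 5.7 × 50^0.623 ≈ 65.21 kt.
Typhoon Raymond: ΔP = 134; V ≈ 6.5 × 134^0.629 ≈ 141.53 kt.
Difference ≈ 65.21 − 141.53 = -76.32 → -76 kt.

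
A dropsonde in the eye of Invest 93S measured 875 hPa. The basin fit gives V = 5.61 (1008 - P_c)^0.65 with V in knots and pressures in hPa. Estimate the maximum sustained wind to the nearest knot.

ΔP = 1008 − 875 = 133 hPa.
133^0.65 ≈ 24.016.
V ≈ 5.61 × 24.016 ≈ 134.7 kt.

135 kt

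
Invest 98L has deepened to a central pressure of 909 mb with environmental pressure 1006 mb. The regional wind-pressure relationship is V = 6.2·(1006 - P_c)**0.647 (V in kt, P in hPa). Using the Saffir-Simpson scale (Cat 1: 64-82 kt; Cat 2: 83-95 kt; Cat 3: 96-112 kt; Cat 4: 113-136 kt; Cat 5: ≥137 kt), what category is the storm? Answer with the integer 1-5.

ΔP = 1006 − 909 = 97 mb.
V ≈ 6.2 × 97^0.647 = 6.2 × 19.29 ≈ 120 kt.
120 kt falls in the Category 4 band.

4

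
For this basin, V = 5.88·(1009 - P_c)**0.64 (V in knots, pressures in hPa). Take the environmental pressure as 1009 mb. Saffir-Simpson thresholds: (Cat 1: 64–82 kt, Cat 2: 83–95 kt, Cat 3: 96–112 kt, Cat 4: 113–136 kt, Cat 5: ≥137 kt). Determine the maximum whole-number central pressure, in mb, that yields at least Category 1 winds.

Category 1 begins at V = 64 kt.
Required ΔP = (64/5.88)^(1/0.64) = 10.884^1.562 ≈ 41.69 mb.
P_c ≤ 1009 − 41.69 = 967.31, so the highest integer P_c is 967 mb.

967 mb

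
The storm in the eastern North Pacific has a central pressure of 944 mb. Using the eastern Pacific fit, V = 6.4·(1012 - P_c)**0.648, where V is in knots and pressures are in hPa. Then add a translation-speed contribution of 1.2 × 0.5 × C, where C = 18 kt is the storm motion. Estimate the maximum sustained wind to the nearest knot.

109 kt

ΔP = 1012 − 944 = 68 mb.
68^0.648 ≈ 15.398.
V ≈ 6.4 × 15.398 ≈ 98.5 kt.
Translation term: 1.2 × 0.5 × 18 = 10.8 kt.
Corrected V ≈ 109.3 kt → 109 kt.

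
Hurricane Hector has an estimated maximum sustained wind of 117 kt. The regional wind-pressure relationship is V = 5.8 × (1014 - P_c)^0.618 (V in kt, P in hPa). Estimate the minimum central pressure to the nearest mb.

885 mb

ΔP = (V / 5.8)^(1/0.618) = (117/5.8)^1.618.
117/5.8 = 20.172; 20.172^1.618 ≈ 129.20 mb.
P_c = 1014 − 129.20 = 884.80 ≈ 885 mb.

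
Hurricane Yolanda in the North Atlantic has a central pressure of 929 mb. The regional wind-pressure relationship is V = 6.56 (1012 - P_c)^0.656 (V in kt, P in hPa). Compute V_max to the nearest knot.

ΔP = 1012 − 929 = 83 mb.
83^0.656 ≈ 18.152.
V ≈ 6.56 × 18.152 ≈ 119.1 kt.

119 kt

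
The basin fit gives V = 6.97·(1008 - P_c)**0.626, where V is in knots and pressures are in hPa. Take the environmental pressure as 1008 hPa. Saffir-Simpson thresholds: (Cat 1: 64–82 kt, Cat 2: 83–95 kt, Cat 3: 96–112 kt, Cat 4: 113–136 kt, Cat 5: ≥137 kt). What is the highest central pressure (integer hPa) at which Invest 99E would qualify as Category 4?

Category 4 begins at V = 113 kt.
Required ΔP = (113/6.97)^(1/0.626) = 16.212^1.597 ≈ 85.64 hPa.
P_c ≤ 1008 − 85.64 = 922.36, so the highest integer P_c is 922 hPa.

922 hPa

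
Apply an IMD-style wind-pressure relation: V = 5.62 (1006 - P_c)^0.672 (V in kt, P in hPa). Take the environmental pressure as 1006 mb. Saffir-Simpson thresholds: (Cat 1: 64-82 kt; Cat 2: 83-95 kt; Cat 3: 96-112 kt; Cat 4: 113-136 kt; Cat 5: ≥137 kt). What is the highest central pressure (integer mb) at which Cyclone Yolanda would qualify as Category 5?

890 mb

Category 5 begins at V = 137 kt.
Required ΔP = (137/5.62)^(1/0.672) = 24.377^1.488 ≈ 115.87 mb.
P_c ≤ 1006 − 115.87 = 890.13, so the highest integer P_c is 890 mb.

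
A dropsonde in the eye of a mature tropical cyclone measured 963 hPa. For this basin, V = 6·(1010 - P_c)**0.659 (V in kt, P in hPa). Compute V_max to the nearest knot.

ΔP = 1010 − 963 = 47 hPa.
47^0.659 ≈ 12.645.
V ≈ 6 × 12.645 ≈ 75.9 kt.

76 kt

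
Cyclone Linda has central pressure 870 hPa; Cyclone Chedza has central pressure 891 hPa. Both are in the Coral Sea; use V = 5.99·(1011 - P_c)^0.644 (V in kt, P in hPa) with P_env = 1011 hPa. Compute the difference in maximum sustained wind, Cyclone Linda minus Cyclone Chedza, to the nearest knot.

Cyclone Linda: ΔP = 141; V ≈ 5.99 × 141^0.644 ≈ 145.05 kt.
Cyclone Chedza: ΔP = 120; V ≈ 5.99 × 120^0.644 ≈ 130.74 kt.
Difference ≈ 145.05 − 130.74 = 14.31 → 14 kt.

14 kt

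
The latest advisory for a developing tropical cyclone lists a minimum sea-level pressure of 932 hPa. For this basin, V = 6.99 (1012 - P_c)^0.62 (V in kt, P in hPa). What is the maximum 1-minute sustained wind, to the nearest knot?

106 kt

ΔP = 1012 − 932 = 80 hPa.
80^0.62 ≈ 15.133.
V ≈ 6.99 × 15.133 ≈ 105.8 kt.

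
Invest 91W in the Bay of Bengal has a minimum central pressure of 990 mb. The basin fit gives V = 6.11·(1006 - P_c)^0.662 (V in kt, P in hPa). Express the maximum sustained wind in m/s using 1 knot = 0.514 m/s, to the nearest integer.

ΔP = 1006 − 990 = 16 mb.
V ≈ 6.11 × 16^0.662 = 6.11 × 6.268 ≈ 38.297 kt.
38.297 × 0.514 ≈ 19.68 m/s → 20 m/s.

20 m/s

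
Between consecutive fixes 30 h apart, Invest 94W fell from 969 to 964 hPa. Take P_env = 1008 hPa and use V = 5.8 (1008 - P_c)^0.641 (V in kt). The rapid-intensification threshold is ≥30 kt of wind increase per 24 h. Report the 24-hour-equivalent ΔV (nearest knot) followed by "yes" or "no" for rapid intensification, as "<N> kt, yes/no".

4 kt, no

V₁: ΔP = 39, V ≈ 5.8 × 39^0.641 ≈ 60.72 kt.
V₂: ΔP = 44, V ≈ 5.8 × 44^0.641 ≈ 65.60 kt.
ΔV over 30 h = 4.88 kt → 24 h equivalent = 4.88 × 24/30 ≈ 3.90 kt.
4 kt < 30 kt ⇒ not rapid intensification.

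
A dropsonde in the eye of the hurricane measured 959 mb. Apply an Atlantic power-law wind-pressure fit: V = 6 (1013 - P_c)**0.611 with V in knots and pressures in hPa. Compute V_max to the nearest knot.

69 kt

ΔP = 1013 − 959 = 54 mb.
54^0.611 ≈ 11.442.
V ≈ 6 × 11.442 ≈ 68.7 kt.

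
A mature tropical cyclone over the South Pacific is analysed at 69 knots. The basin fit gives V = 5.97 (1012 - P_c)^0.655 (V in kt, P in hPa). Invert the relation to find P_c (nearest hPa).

ΔP = (V / 5.97)^(1/0.655) = (69/5.97)^1.527.
69/5.97 = 11.558; 11.558^1.527 ≈ 41.95 hPa.
P_c = 1012 − 41.95 = 970.05 ≈ 970 hPa.

970 hPa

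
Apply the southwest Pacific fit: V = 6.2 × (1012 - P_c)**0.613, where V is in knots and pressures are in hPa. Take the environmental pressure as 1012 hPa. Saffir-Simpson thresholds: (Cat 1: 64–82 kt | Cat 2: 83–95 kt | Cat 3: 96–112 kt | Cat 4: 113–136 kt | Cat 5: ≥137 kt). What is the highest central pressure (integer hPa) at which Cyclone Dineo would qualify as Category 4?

Category 4 begins at V = 113 kt.
Required ΔP = (113/6.2)^(1/0.613) = 18.226^1.631 ≈ 113.92 hPa.
P_c ≤ 1012 − 113.92 = 898.08, so the highest integer P_c is 898 hPa.

898 hPa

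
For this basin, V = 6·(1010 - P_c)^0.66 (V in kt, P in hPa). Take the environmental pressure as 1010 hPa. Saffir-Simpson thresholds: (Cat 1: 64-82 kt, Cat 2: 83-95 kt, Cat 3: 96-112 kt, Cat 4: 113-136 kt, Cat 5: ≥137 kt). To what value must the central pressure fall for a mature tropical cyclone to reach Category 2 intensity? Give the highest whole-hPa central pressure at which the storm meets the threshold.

Category 2 begins at V = 83 kt.
Required ΔP = (83/6)^(1/0.66) = 13.833^1.515 ≈ 53.54 hPa.
P_c ≤ 1010 − 53.54 = 956.46, so the highest integer P_c is 956 hPa.

956 hPa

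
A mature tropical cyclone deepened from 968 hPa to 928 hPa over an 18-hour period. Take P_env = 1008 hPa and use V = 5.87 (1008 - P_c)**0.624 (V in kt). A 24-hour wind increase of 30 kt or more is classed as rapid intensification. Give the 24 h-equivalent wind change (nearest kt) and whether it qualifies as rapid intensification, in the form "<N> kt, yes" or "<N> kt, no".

V₁: ΔP = 40, V ≈ 5.87 × 40^0.624 ≈ 58.66 kt.
V₂: ΔP = 80, V ≈ 5.87 × 80^0.624 ≈ 90.40 kt.
ΔV over 18 h = 31.74 kt → 24 h equivalent = 31.74 × 24/18 ≈ 42.32 kt.
42 kt ≥ 30 kt ⇒ rapid intensification.

42 kt, yes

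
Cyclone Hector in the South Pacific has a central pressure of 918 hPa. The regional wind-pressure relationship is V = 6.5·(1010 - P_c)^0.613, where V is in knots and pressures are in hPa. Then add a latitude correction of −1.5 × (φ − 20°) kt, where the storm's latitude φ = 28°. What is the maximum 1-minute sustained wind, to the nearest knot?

ΔP = 1010 − 918 = 92 hPa.
92^0.613 ≈ 15.988.
V ≈ 6.5 × 15.988 ≈ 103.9 kt.
Latitude correction: −1.5 × (28 − 20) = -12 kt.
Corrected V ≈ 91.9 kt → 92 kt.

92 kt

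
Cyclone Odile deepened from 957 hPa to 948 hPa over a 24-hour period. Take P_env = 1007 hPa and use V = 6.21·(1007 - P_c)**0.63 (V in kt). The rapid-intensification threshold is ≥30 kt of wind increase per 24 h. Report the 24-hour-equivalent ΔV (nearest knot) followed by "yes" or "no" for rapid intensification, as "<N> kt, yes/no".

8 kt, no

V₁: ΔP = 50, V ≈ 6.21 × 50^0.63 ≈ 73.02 kt.
V₂: ΔP = 59, V ≈ 6.21 × 59^0.63 ≈ 81.05 kt.
ΔV over 24 h = 8.03 kt → 24 h equivalent = 8.03 × 24/24 ≈ 8.03 kt.
8 kt < 30 kt ⇒ not rapid intensification.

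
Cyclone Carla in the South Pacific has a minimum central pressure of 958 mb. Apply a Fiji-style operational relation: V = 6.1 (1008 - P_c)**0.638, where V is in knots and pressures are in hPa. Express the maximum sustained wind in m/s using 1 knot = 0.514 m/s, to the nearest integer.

ΔP = 1008 − 958 = 50 mb.
V ≈ 6.1 × 50^0.638 = 6.1 × 12.132 ≈ 74.007 kt.
74.007 × 0.514 ≈ 38.04 m/s → 38 m/s.

38 m/s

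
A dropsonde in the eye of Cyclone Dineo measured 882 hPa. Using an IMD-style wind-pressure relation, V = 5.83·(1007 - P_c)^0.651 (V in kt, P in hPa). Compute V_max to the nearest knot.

135 kt

ΔP = 1007 − 882 = 125 hPa.
125^0.651 ≈ 23.179.
V ≈ 5.83 × 23.179 ≈ 135.1 kt.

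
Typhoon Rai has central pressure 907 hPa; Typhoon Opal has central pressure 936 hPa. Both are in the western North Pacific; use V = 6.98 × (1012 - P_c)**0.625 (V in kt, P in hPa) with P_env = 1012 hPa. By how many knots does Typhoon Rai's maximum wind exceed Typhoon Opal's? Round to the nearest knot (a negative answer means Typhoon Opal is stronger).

Typhoon Rai: ΔP = 105; V ≈ 6.98 × 105^0.625 ≈ 127.97 kt.
Typhoon Opal: ΔP = 76; V ≈ 6.98 × 76^0.625 ≈ 104.56 kt.
Difference ≈ 127.97 − 104.56 = 23.41 → 23 kt.

23 kt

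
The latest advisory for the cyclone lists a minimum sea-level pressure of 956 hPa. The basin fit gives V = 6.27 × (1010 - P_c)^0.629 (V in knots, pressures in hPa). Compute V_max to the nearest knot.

ΔP = 1010 − 956 = 54 hPa.
54^0.629 ≈ 12.294.
V ≈ 6.27 × 12.294 ≈ 77.1 kt.

77 kt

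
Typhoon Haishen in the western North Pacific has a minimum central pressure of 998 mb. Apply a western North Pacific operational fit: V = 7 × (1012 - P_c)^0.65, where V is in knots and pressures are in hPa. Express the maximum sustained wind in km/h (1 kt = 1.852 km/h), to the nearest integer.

ΔP = 1012 − 998 = 14 mb.
V ≈ 7 × 14^0.65 = 7 × 5.559 ≈ 38.912 kt.
38.912 × 1.852 ≈ 72.06 km/h → 72 km/h.

72 km/h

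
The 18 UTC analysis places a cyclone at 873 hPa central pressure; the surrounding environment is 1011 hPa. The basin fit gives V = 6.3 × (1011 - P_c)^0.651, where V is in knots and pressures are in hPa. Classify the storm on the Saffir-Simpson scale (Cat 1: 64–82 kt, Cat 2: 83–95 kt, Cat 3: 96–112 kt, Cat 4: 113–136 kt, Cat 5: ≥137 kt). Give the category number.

5

ΔP = 1011 − 873 = 138 hPa.
V ≈ 6.3 × 138^0.651 = 6.3 × 24.72 ≈ 156 kt.
156 kt falls in the Category 5 band.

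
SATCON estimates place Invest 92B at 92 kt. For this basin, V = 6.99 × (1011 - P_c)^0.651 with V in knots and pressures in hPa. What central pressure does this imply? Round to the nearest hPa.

959 hPa

ΔP = (V / 6.99)^(1/0.651) = (92/6.99)^1.536.
92/6.99 = 13.162; 13.162^1.536 ≈ 52.40 hPa.
P_c = 1011 − 52.40 = 958.60 ≈ 959 hPa.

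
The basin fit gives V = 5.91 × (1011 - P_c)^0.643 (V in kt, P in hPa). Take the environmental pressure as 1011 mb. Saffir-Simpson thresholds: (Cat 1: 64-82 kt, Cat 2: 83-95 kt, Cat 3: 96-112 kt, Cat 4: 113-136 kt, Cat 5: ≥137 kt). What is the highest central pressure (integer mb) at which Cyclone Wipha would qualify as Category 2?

Category 2 begins at V = 83 kt.
Required ΔP = (83/5.91)^(1/0.643) = 14.044^1.555 ≈ 60.90 mb.
P_c ≤ 1011 − 60.90 = 950.10, so the highest integer P_c is 950 mb.

950 mb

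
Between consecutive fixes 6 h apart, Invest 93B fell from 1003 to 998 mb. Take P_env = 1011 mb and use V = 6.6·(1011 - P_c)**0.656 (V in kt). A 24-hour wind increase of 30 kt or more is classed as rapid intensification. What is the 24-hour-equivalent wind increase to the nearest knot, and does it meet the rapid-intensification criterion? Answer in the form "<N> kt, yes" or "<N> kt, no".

39 kt, yes

V₁: ΔP = 8, V ≈ 6.6 × 8^0.656 ≈ 25.82 kt.
V₂: ΔP = 13, V ≈ 6.6 × 13^0.656 ≈ 35.51 kt.
ΔV over 6 h = 9.69 kt → 24 h equivalent = 9.69 × 24/6 ≈ 38.76 kt.
39 kt ≥ 30 kt ⇒ rapid intensification.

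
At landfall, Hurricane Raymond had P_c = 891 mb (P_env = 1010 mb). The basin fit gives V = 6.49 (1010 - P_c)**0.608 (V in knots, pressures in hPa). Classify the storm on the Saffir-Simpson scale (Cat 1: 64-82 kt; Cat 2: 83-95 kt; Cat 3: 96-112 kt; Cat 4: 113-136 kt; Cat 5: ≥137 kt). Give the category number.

ΔP = 1010 − 891 = 119 mb.
V ≈ 6.49 × 119^0.608 = 6.49 × 18.28 ≈ 119 kt.
119 kt falls in the Category 4 band.

4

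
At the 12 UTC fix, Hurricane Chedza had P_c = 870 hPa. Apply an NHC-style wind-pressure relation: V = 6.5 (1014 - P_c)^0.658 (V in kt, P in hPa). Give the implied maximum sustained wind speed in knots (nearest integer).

ΔP = 1014 − 870 = 144 hPa.
144^0.658 ≈ 26.315.
V ≈ 6.5 × 26.315 ≈ 171.0 kt.

171 kt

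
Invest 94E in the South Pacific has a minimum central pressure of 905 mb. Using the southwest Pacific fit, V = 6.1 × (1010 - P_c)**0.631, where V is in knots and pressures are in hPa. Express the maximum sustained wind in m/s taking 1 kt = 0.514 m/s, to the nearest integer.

59 m/s

ΔP = 1010 − 905 = 105 mb.
V ≈ 6.1 × 105^0.631 = 6.1 × 18.853 ≈ 115.001 kt.
115.001 × 0.514 ≈ 59.11 m/s → 59 m/s.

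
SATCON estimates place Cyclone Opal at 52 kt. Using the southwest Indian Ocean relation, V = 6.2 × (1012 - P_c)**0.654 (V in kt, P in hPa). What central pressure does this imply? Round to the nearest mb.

ΔP = (V / 6.2)^(1/0.654) = (52/6.2)^1.529.
52/6.2 = 8.387; 8.387^1.529 ≈ 25.84 mb.
P_c = 1012 − 25.84 = 986.16 ≈ 986 mb.

986 mb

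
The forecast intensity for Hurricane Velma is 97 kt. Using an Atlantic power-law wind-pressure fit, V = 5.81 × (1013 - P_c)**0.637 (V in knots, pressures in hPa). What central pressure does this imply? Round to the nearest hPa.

ΔP = (V / 5.81)^(1/0.637) = (97/5.81)^1.570.
97/5.81 = 16.695; 16.695^1.570 ≈ 83.04 hPa.
P_c = 1013 − 83.04 = 929.96 ≈ 930 hPa.

930 hPa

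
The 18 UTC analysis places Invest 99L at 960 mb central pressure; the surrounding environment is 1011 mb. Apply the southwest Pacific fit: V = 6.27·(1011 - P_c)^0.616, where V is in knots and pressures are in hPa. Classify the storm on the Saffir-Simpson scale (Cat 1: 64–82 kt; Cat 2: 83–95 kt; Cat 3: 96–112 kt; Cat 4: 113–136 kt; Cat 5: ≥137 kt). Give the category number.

1

ΔP = 1011 − 960 = 51 mb.
V ≈ 6.27 × 51^0.616 = 6.27 × 11.27 ≈ 71 kt.
71 kt falls in the Category 1 band.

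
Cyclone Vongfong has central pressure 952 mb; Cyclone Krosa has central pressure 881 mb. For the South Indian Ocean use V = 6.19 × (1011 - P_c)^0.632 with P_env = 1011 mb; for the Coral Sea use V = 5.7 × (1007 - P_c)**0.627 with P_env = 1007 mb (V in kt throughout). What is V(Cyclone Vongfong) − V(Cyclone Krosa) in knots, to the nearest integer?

-37 kt

Cyclone Vongfong: ΔP = 59; V ≈ 6.19 × 59^0.632 ≈ 81.45 kt.
Cyclone Krosa: ΔP = 126; V ≈ 5.7 × 126^0.627 ≈ 118.25 kt.
Difference ≈ 81.45 − 118.25 = -36.80 → -37 kt.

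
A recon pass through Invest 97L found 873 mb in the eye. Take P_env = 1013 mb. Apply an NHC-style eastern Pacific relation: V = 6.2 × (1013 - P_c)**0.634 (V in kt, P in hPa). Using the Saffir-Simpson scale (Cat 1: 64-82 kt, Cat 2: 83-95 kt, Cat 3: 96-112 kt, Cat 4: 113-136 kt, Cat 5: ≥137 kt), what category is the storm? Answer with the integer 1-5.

ΔP = 1013 − 873 = 140 mb.
V ≈ 6.2 × 140^0.634 = 6.2 × 22.94 ≈ 142 kt.
142 kt falls in the Category 5 band.

5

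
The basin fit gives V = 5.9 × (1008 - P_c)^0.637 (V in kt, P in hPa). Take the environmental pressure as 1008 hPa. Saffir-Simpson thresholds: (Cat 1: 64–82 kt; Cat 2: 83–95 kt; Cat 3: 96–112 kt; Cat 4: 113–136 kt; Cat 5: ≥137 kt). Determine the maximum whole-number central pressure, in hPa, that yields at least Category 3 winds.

928 hPa

Category 3 begins at V = 96 kt.
Required ΔP = (96/5.9)^(1/0.637) = 16.271^1.570 ≈ 79.75 hPa.
P_c ≤ 1008 − 79.75 = 928.25, so the highest integer P_c is 928 hPa.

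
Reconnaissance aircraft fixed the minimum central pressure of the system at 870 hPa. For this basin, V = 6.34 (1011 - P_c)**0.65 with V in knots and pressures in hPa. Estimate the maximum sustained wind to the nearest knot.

ΔP = 1011 − 870 = 141 hPa.
141^0.65 ≈ 24.946.
V ≈ 6.34 × 24.946 ≈ 158.2 kt.

158 kt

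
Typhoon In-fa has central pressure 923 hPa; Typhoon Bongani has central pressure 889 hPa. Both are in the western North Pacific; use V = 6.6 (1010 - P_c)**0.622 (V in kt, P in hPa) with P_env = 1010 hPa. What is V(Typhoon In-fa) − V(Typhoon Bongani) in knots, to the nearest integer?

Typhoon In-fa: ΔP = 87; V ≈ 6.6 × 87^0.622 ≈ 106.15 kt.
Typhoon Bongani: ΔP = 121; V ≈ 6.6 × 121^0.622 ≈ 130.33 kt.
Difference ≈ 106.15 − 130.33 = -24.18 → -24 kt.

-24 kt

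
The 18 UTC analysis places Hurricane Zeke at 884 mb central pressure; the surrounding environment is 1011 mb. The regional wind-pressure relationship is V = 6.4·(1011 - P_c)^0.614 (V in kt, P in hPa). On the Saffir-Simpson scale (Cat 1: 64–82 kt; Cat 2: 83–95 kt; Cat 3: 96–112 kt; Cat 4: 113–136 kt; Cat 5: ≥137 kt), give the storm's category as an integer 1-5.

4

ΔP = 1011 − 884 = 127 mb.
V ≈ 6.4 × 127^0.614 = 6.4 × 19.58 ≈ 125 kt.
125 kt falls in the Category 4 band.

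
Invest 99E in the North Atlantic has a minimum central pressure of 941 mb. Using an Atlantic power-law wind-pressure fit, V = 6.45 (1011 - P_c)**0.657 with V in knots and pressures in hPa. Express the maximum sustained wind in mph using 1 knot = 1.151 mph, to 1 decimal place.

ΔP = 1011 − 941 = 70 mb.
V ≈ 6.45 × 70^0.657 = 6.45 × 16.302 ≈ 105.145 kt.
105.145 × 1.151 ≈ 121.02 mph → 121.0 mph.

121.0 mph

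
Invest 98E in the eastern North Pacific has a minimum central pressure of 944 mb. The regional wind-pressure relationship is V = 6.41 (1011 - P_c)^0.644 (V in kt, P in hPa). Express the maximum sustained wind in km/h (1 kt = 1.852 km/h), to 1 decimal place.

178.0 km/h

ΔP = 1011 − 944 = 67 mb.
V ≈ 6.41 × 67^0.644 = 6.41 × 14.997 ≈ 96.128 kt.
96.128 × 1.852 ≈ 178.03 km/h → 178.0 km/h.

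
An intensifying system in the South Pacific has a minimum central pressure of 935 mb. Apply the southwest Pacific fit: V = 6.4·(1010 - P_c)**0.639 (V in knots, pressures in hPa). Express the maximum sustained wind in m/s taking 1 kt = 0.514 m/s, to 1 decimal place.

51.9 m/s

ΔP = 1010 − 935 = 75 mb.
V ≈ 6.4 × 75^0.639 = 6.4 × 15.782 ≈ 101.005 kt.
101.005 × 0.514 ≈ 51.92 m/s → 51.9 m/s.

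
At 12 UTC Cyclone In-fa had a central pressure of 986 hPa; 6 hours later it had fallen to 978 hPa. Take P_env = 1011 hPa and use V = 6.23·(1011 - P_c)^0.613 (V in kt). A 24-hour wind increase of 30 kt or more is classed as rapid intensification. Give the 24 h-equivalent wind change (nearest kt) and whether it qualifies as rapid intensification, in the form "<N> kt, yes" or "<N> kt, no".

33 kt, yes

V₁: ΔP = 25, V ≈ 6.23 × 25^0.613 ≈ 44.82 kt.
V₂: ΔP = 33, V ≈ 6.23 × 33^0.613 ≈ 53.13 kt.
ΔV over 6 h = 8.31 kt → 24 h equivalent = 8.31 × 24/6 ≈ 33.24 kt.
33 kt ≥ 30 kt ⇒ rapid intensification.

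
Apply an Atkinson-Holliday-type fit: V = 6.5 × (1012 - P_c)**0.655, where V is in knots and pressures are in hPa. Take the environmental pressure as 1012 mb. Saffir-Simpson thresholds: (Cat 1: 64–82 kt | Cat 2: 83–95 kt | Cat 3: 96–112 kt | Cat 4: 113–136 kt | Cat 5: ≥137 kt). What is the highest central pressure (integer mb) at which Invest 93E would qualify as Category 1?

Category 1 begins at V = 64 kt.
Required ΔP = (64/6.5)^(1/0.655) = 9.846^1.527 ≈ 32.84 mb.
P_c ≤ 1012 − 32.84 = 979.16, so the highest integer P_c is 979 mb.

979 mb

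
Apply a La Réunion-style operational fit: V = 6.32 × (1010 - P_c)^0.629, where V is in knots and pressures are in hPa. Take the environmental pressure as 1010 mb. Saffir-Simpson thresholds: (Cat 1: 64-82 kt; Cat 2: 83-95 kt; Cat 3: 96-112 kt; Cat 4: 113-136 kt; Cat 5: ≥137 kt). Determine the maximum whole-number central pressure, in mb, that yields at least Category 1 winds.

970 mb

Category 1 begins at V = 64 kt.
Required ΔP = (64/6.32)^(1/0.629) = 10.127^1.590 ≈ 39.67 mb.
P_c ≤ 1010 − 39.67 = 970.33, so the highest integer P_c is 970 mb.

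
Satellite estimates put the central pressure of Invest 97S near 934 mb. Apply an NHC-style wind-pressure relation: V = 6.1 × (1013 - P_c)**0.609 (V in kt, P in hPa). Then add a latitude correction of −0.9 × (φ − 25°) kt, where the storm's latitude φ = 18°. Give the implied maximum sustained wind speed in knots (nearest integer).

94 kt

ΔP = 1013 − 934 = 79 mb.
79^0.609 ≈ 14.311.
V ≈ 6.1 × 14.311 ≈ 87.3 kt.
Latitude correction: −0.9 × (18 − 25) = 6.3 kt.
Corrected V ≈ 93.6 kt → 94 kt.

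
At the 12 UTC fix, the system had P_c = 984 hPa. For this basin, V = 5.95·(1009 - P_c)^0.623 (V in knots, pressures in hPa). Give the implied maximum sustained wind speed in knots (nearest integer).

ΔP = 1009 − 984 = 25 hPa.
25^0.623 ≈ 7.429.
V ≈ 5.95 × 7.429 ≈ 44.2 kt.

44 kt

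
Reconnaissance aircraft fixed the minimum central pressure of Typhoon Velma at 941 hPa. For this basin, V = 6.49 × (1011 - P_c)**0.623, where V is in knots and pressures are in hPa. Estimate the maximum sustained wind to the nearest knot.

ΔP = 1011 − 941 = 70 hPa.
70^0.623 ≈ 14.109.
V ≈ 6.49 × 14.109 ≈ 91.6 kt.

92 kt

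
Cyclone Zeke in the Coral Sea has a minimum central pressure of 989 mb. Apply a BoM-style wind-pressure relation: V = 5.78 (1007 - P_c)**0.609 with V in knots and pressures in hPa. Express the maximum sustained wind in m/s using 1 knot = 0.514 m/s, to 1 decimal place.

ΔP = 1007 − 989 = 18 mb.
V ≈ 5.78 × 18^0.609 = 5.78 × 5.814 ≈ 33.604 kt.
33.604 × 0.514 ≈ 17.27 m/s → 17.3 m/s.

17.3 m/s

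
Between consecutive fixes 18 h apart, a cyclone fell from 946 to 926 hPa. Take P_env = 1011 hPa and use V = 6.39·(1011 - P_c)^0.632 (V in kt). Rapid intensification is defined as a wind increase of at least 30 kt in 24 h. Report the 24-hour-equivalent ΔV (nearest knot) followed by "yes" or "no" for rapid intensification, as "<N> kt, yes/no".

V₁: ΔP = 65, V ≈ 6.39 × 65^0.632 ≈ 89.38 kt.
V₂: ΔP = 85, V ≈ 6.39 × 85^0.632 ≈ 105.90 kt.
ΔV over 18 h = 16.52 kt → 24 h equivalent = 16.52 × 24/18 ≈ 22.03 kt.
22 kt < 30 kt ⇒ not rapid intensification.

22 kt, no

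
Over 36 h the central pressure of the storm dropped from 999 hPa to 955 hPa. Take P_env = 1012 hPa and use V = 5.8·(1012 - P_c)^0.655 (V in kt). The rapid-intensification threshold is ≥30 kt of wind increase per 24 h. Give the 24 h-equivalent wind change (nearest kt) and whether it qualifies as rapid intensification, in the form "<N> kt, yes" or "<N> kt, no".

34 kt, yes

V₁: ΔP = 13, V ≈ 5.8 × 13^0.655 ≈ 31.12 kt.
V₂: ΔP = 57, V ≈ 5.8 × 57^0.655 ≈ 81.95 kt.
ΔV over 36 h = 50.83 kt → 24 h equivalent = 50.83 × 24/36 ≈ 33.89 kt.
34 kt ≥ 30 kt ⇒ rapid intensification.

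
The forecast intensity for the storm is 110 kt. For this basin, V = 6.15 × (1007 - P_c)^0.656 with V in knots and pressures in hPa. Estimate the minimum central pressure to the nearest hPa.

ΔP = (V / 6.15)^(1/0.656) = (110/6.15)^1.524.
110/6.15 = 17.886; 17.886^1.524 ≈ 81.16 hPa.
P_c = 1007 − 81.16 = 925.84 ≈ 926 hPa.

926 hPa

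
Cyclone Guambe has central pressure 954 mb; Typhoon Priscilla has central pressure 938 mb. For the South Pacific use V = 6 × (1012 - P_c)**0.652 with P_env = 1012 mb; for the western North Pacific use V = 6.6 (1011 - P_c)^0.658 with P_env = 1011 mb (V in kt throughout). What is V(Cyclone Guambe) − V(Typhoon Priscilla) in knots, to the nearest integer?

Cyclone Guambe: ΔP = 58; V ≈ 6 × 58^0.652 ≈ 84.70 kt.
Typhoon Priscilla: ΔP = 73; V ≈ 6.6 × 73^0.658 ≈ 111.07 kt.
Difference ≈ 84.70 − 111.07 = -26.37 → -26 kt.

-26 kt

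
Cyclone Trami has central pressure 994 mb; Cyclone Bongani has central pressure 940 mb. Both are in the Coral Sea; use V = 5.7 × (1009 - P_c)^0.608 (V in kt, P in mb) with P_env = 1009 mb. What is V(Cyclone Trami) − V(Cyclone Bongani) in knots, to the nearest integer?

Cyclone Trami: ΔP = 15; V ≈ 5.7 × 15^0.608 ≈ 29.58 kt.
Cyclone Bongani: ΔP = 69; V ≈ 5.7 × 69^0.608 ≈ 74.80 kt.
Difference ≈ 29.58 − 74.80 = -45.22 → -45 kt.

-45 kt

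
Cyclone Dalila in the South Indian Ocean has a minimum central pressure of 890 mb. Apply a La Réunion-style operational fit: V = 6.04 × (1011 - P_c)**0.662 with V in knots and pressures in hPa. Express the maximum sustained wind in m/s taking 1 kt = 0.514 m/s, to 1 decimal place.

ΔP = 1011 − 890 = 121 mb.
V ≈ 6.04 × 121^0.662 = 6.04 × 23.922 ≈ 144.491 kt.
144.491 × 0.514 ≈ 74.27 m/s → 74.3 m/s.

74.3 m/s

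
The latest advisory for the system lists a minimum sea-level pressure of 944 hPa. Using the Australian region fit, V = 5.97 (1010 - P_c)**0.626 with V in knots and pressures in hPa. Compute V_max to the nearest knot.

ΔP = 1010 − 944 = 66 hPa.
66^0.626 ≈ 13.773.
V ≈ 5.97 × 13.773 ≈ 82.2 kt.

82 kt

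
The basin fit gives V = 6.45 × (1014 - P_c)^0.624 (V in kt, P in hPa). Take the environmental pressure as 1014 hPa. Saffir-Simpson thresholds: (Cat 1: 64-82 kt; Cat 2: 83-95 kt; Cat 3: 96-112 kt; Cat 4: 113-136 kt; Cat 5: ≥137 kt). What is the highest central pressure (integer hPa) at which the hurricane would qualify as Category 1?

Category 1 begins at V = 64 kt.
Required ΔP = (64/6.45)^(1/0.624) = 9.922^1.603 ≈ 39.55 hPa.
P_c ≤ 1014 − 39.55 = 974.45, so the highest integer P_c is 974 hPa.

974 hPa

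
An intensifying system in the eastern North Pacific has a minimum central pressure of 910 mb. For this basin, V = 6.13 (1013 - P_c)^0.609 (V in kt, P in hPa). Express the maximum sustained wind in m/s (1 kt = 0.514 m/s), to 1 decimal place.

ΔP = 1013 − 910 = 103 mb.
V ≈ 6.13 × 103^0.609 = 6.13 × 16.820 ≈ 103.105 kt.
103.105 × 0.514 ≈ 53.00 m/s → 53.0 m/s.

53.0 m/s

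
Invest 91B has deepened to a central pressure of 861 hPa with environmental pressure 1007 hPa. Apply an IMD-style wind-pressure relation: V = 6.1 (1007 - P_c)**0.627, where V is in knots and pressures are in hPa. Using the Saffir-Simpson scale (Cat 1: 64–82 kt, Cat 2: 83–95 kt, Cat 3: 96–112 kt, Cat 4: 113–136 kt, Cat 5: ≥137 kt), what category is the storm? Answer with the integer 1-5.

5

ΔP = 1007 − 861 = 146 hPa.
V ≈ 6.1 × 146^0.627 = 6.1 × 22.75 ≈ 139 kt.
139 kt falls in the Category 5 band.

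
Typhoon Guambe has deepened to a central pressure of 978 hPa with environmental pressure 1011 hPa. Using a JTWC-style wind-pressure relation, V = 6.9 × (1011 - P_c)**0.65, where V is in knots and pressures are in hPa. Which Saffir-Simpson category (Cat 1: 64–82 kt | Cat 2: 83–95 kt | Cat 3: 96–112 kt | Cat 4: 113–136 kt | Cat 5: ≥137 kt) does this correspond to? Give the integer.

ΔP = 1011 − 978 = 33 hPa.
V ≈ 6.9 × 33^0.65 = 6.9 × 9.71 ≈ 67 kt.
67 kt falls in the Category 1 band.

1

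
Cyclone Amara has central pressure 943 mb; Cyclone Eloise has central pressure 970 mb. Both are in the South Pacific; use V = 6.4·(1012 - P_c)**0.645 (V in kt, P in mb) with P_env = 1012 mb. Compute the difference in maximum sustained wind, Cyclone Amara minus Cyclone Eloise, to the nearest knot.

27 kt

Cyclone Amara: ΔP = 69; V ≈ 6.4 × 69^0.645 ≈ 98.23 kt.
Cyclone Eloise: ΔP = 42; V ≈ 6.4 × 42^0.645 ≈ 71.31 kt.
Difference ≈ 98.23 − 71.31 = 26.92 → 27 kt.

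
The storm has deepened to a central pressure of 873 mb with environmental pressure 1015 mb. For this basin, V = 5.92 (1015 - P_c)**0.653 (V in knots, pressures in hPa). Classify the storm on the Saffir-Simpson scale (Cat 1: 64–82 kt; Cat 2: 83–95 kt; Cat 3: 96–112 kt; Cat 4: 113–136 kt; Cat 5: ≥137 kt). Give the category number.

5

ΔP = 1015 − 873 = 142 mb.
V ≈ 5.92 × 142^0.653 = 5.92 × 25.44 ≈ 151 kt.
151 kt falls in the Category 5 band.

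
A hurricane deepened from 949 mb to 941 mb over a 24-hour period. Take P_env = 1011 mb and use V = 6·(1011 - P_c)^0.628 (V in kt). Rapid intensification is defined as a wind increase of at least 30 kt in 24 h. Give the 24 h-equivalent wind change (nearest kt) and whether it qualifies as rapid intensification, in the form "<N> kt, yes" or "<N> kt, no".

6 kt, no

V₁: ΔP = 62, V ≈ 6 × 62^0.628 ≈ 80.13 kt.
V₂: ΔP = 70, V ≈ 6 × 70^0.628 ≈ 86.47 kt.
ΔV over 24 h = 6.34 kt → 24 h equivalent = 6.34 × 24/24 ≈ 6.34 kt.
6 kt < 30 kt ⇒ not rapid intensification.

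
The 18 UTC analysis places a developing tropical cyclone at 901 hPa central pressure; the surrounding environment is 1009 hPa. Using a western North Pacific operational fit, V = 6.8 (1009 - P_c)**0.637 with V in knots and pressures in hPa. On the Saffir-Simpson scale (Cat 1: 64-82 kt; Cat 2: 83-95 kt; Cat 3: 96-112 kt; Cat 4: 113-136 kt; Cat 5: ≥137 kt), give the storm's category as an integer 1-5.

4

ΔP = 1009 − 901 = 108 hPa.
V ≈ 6.8 × 108^0.637 = 6.8 × 19.74 ≈ 134 kt.
134 kt falls in the Category 4 band.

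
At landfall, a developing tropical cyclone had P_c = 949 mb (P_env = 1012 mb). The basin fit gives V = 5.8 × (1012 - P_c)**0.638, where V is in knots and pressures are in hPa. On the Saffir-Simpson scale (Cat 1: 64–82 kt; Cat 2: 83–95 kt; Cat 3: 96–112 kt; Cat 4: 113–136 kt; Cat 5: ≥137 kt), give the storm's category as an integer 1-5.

1

ΔP = 1012 − 949 = 63 mb.
V ≈ 5.8 × 63^0.638 = 5.8 × 14.06 ≈ 82 kt.
82 kt falls in the Category 1 band.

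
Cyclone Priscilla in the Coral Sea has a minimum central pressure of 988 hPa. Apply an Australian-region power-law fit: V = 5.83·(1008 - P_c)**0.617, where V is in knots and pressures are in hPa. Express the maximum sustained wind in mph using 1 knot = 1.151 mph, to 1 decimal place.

ΔP = 1008 − 988 = 20 hPa.
V ≈ 5.83 × 20^0.617 = 5.83 × 6.349 ≈ 37.017 kt.
37.017 × 1.151 ≈ 42.61 mph → 42.6 mph.

42.6 mph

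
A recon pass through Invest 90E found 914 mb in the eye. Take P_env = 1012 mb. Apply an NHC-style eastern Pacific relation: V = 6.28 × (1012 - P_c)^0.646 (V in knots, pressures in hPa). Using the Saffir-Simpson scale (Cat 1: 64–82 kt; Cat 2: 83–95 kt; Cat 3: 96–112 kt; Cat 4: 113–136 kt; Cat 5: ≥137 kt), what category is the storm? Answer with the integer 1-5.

4

ΔP = 1012 − 914 = 98 mb.
V ≈ 6.28 × 98^0.646 = 6.28 × 19.33 ≈ 121 kt.
121 kt falls in the Category 4 band.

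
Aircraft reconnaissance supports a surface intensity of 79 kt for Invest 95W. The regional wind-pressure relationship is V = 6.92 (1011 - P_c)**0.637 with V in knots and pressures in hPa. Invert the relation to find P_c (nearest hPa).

ΔP = (V / 6.92)^(1/0.637) = (79/6.92)^1.570.
79/6.92 = 11.416; 11.416^1.570 ≈ 45.73 hPa.
P_c = 1011 − 45.73 = 965.27 ≈ 965 hPa.

965 hPa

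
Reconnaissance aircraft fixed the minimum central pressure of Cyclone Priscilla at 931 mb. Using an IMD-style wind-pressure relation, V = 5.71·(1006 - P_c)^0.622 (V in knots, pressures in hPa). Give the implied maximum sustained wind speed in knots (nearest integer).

84 kt

ΔP = 1006 − 931 = 75 mb.
75^0.622 ≈ 14.665.
V ≈ 5.71 × 14.665 ≈ 83.7 kt.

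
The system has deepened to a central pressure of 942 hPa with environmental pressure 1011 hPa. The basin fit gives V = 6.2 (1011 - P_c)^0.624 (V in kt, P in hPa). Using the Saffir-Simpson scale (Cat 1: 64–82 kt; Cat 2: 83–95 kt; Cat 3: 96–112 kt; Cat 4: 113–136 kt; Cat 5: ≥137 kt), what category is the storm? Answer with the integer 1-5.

ΔP = 1011 − 942 = 69 hPa.
V ≈ 6.2 × 69^0.624 = 6.2 × 14.04 ≈ 87 kt.
87 kt falls in the Category 2 band.

2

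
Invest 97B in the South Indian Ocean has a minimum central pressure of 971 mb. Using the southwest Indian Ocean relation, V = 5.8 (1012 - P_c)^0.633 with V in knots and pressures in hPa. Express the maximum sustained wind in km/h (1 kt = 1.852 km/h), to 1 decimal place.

112.7 km/h

ΔP = 1012 − 971 = 41 mb.
V ≈ 5.8 × 41^0.633 = 5.8 × 10.493 ≈ 60.858 kt.
60.858 × 1.852 ≈ 112.71 km/h → 112.7 km/h.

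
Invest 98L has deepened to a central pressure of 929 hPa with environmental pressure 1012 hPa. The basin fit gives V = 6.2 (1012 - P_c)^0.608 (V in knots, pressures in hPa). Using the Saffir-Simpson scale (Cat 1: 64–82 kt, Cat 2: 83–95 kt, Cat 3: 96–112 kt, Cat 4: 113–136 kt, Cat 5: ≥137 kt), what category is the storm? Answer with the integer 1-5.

2

ΔP = 1012 − 929 = 83 hPa.
V ≈ 6.2 × 83^0.608 = 6.2 × 14.68 ≈ 91 kt.
91 kt falls in the Category 2 band.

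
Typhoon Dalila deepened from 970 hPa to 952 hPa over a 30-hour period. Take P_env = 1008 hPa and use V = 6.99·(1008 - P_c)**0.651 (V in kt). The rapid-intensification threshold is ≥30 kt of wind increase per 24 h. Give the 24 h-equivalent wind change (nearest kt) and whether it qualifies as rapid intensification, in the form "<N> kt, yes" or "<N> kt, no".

17 kt, no

V₁: ΔP = 38, V ≈ 6.99 × 38^0.651 ≈ 74.63 kt.
V₂: ΔP = 56, V ≈ 6.99 × 56^0.651 ≈ 96.06 kt.
ΔV over 30 h = 21.43 kt → 24 h equivalent = 21.43 × 24/30 ≈ 17.14 kt.
17 kt < 30 kt ⇒ not rapid intensification.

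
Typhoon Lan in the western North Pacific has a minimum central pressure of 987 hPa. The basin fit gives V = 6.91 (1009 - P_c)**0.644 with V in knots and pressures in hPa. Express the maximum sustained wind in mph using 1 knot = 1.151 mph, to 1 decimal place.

58.2 mph

ΔP = 1009 − 987 = 22 hPa.
V ≈ 6.91 × 22^0.644 = 6.91 × 7.320 ≈ 50.582 kt.
50.582 × 1.151 ≈ 58.22 mph → 58.2 mph.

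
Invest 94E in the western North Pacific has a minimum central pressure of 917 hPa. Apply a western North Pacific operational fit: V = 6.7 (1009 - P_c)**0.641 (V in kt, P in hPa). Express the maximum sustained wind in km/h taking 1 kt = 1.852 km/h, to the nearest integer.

225 km/h

ΔP = 1009 − 917 = 92 hPa.
V ≈ 6.7 × 92^0.641 = 6.7 × 18.146 ≈ 121.580 kt.
121.580 × 1.852 ≈ 225.17 km/h → 225 km/h.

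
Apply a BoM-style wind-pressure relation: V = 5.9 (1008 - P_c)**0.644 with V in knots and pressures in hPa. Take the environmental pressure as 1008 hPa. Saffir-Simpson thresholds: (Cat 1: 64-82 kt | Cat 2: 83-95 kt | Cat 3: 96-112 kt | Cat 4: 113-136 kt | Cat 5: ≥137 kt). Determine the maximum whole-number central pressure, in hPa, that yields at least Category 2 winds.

Category 2 begins at V = 83 kt.
Required ΔP = (83/5.9)^(1/0.644) = 14.068^1.553 ≈ 60.67 hPa.
P_c ≤ 1008 − 60.67 = 947.33, so the highest integer P_c is 947 hPa.

947 hPa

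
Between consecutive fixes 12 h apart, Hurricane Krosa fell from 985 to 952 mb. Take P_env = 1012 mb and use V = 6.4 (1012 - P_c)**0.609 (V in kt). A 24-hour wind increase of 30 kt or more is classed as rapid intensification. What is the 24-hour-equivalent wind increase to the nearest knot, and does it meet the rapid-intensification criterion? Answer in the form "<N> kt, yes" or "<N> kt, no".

V₁: ΔP = 27, V ≈ 6.4 × 27^0.609 ≈ 47.63 kt.
V₂: ΔP = 60, V ≈ 6.4 × 60^0.609 ≈ 77.46 kt.
ΔV over 12 h = 29.83 kt → 24 h equivalent = 29.83 × 24/12 ≈ 59.66 kt.
60 kt ≥ 30 kt ⇒ rapid intensification.

60 kt, yes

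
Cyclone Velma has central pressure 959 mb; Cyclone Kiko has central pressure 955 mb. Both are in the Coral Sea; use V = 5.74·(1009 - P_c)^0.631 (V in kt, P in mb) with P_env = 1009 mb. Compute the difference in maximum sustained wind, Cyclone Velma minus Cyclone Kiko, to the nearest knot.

Cyclone Velma: ΔP = 50; V ≈ 5.74 × 50^0.631 ≈ 67.76 kt.
Cyclone Kiko: ΔP = 54; V ≈ 5.74 × 54^0.631 ≈ 71.13 kt.
Difference ≈ 67.76 − 71.13 = -3.37 → -3 kt.

-3 kt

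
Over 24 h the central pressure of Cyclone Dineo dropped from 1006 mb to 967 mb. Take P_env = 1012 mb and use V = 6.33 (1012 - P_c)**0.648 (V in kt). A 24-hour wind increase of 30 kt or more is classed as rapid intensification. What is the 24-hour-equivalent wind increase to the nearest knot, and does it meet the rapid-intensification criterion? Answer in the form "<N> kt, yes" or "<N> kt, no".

V₁: ΔP = 6, V ≈ 6.33 × 6^0.648 ≈ 20.21 kt.
V₂: ΔP = 45, V ≈ 6.33 × 45^0.648 ≈ 74.59 kt.
ΔV over 24 h = 54.38 kt → 24 h equivalent = 54.38 × 24/24 ≈ 54.38 kt.
54 kt ≥ 30 kt ⇒ rapid intensification.

54 kt, yes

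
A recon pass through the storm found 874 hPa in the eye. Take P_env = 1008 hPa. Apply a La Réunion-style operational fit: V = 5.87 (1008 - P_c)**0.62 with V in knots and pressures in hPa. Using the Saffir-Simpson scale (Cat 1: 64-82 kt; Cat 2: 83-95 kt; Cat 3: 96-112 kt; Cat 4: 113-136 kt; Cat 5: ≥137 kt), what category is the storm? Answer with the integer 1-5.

4

ΔP = 1008 − 874 = 134 hPa.
V ≈ 5.87 × 134^0.62 = 5.87 × 20.84 ≈ 122 kt.
122 kt falls in the Category 4 band.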